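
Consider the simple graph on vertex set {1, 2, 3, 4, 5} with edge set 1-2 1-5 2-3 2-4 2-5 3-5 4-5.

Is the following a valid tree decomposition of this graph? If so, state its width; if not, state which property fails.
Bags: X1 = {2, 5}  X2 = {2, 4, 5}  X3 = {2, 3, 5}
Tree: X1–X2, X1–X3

No — vertex 1 appears in no bag.

A tree decomposition must satisfy three properties: every vertex lies in some bag; for every edge, both endpoints lie together in some bag; and for every vertex, the bags containing it form a connected subtree. Here vertex 1 appears in no bag, so the decomposition is invalid.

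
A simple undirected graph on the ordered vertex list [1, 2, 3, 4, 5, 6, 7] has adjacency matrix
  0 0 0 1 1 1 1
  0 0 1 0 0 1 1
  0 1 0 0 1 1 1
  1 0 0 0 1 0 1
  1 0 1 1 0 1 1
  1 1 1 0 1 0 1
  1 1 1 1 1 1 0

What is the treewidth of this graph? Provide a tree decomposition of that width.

Treewidth 3.
Bags: B1 = {3, 5, 6, 7}  B2 = {2, 3, 6, 7}  B3 = {1, 5, 6, 7}  B4 = {1, 4, 5, 7}
Tree: B1–B2, B1–B3, B3–B4

Every bag has size at most 4, so the width is 4 − 1 = 3 and tw(G) ≤ 3. For the lower bound, the 4 vertices {2, 3, 6, 7} are pairwise adjacent, and any tree decomposition puts a clique entirely inside one bag — forcing width ≥ 3. The upper and lower bounds meet at 3, so that is the treewidth.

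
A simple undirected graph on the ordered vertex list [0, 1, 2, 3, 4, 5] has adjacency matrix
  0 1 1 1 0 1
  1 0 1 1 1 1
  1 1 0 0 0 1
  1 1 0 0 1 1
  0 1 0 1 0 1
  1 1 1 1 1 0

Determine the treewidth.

A width-3 tree decomposition is:
Bags: B1 = {0, 1, 3, 5}  B2 = {1, 3, 4, 5}  B3 = {0, 1, 2, 5}
Tree: B1–B2, B1–B3
The largest bag has 4 vertices, giving width 3; this decomposition certifies tw(G) ≤ 3. On the other hand G contains the 4-clique {0, 1, 2, 5}. A clique must lie in a single bag of any decomposition, so no decomposition can have width below 3. Combining the bounds, tw(G) = 3.

3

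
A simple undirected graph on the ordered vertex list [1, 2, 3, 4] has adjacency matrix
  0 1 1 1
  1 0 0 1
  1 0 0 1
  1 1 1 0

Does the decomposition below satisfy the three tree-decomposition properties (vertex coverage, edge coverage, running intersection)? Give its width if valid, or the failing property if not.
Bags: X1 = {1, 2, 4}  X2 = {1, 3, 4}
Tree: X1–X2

Checking the three conditions: (i) the bags cover all of {1, 2, 3, 4}; (ii) for each edge, some bag contains both endpoints; (iii) the bags containing any fixed vertex form a subtree. All hold, so the decomposition is valid with width 3 − 1 = 2.

Yes; width 2.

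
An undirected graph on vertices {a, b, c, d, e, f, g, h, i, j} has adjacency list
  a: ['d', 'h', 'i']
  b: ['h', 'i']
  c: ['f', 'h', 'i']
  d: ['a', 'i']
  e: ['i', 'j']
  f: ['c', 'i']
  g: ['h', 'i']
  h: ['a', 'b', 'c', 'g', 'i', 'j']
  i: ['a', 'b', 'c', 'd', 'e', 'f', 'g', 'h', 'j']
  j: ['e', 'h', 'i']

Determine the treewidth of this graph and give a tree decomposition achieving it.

Treewidth 2.
One optimal decomposition is:
Bags: B1 = {c, h, i}  B2 = {g, h, i}  B3 = {a, h, i}  B4 = {a, d, i}  B5 = {h, i, j}  B6 = {e, i, j}  B7 = {b, h, i}  B8 = {c, f, i}
Tree: B1–B2, B1–B3, B3–B4, B2–B5, B5–B6, B3–B7, B1–B8

Every bag has size at most 3, so the width is 3 − 1 = 2 and tw(G) ≤ 2. For the lower bound, the 3 vertices {a, d, i} are pairwise adjacent, and any tree decomposition puts a clique entirely inside one bag — forcing width ≥ 2. Therefore the treewidth is 2.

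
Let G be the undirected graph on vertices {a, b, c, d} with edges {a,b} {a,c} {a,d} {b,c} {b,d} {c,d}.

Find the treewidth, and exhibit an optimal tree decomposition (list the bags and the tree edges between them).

Treewidth 3.
One optimal decomposition is:
Bags: B1 = {a, b, c, d}
Tree: (single bag)

With just one bag of size 4, the width is 4 − 1 = 3, so tw(G) ≤ 3. On the other hand G contains the 4-clique {a, b, c, d}. A clique must lie in a single bag of any decomposition, so no decomposition can have width below 3. Combining the bounds, tw(G) = 3.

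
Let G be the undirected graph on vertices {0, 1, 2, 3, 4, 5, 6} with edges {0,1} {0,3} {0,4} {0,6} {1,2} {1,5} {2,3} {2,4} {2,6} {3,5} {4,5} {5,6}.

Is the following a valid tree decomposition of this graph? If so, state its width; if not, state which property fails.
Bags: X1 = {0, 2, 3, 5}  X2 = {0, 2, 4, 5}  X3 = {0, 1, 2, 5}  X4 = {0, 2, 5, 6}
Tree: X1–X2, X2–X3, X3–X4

Every vertex of G appears in some bag (union = {0, 1, 2, 3, 4, 5, 6}); every edge is covered by a bag; and for each vertex v the set of bags containing v is connected in the bag tree. The decomposition is therefore valid. The largest bag has 4 vertices, so the width is 3.

Yes; width 3.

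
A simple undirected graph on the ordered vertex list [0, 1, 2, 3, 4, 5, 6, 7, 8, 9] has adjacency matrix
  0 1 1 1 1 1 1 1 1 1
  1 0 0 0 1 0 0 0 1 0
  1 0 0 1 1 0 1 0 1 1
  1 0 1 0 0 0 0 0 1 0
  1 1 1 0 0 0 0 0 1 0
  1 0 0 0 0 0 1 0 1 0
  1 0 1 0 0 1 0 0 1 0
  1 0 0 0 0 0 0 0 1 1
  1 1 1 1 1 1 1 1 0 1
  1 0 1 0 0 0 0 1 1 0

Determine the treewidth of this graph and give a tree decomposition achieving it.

Treewidth 3.
One optimal decomposition is:
Bags: B1 = {0, 2, 6, 8}  B2 = {0, 5, 6, 8}  B3 = {0, 2, 3, 8}  B4 = {0, 2, 8, 9}  B5 = {0, 2, 4, 8}  B6 = {0, 1, 4, 8}  B7 = {0, 7, 8, 9}
Tree: B1–B2, B1–B3, B1–B4, B3–B5, B5–B6, B4–B7

Each bag holds 4 vertices, so the decomposition has width 3, which upper-bounds the treewidth. On the other hand G contains the 4-clique {0, 1, 4, 8}. A clique must lie in a single bag of any decomposition, so no decomposition can have width below 3. The upper and lower bounds meet at 3, so that is the treewidth.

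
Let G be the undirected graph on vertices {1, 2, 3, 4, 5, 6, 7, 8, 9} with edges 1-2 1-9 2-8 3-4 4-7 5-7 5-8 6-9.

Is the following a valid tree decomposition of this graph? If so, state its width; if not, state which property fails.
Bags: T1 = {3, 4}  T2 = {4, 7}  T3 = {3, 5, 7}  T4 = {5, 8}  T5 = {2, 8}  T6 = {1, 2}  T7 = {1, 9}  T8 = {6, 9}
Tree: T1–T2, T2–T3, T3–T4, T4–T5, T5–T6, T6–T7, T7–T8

No — bags containing vertex 3 are not connected in the tree.

A tree decomposition must satisfy three properties: every vertex lies in some bag; for every edge, both endpoints lie together in some bag; and for every vertex, the bags containing it form a connected subtree. Here bags containing vertex 3 are not connected in the tree, so the decomposition is invalid.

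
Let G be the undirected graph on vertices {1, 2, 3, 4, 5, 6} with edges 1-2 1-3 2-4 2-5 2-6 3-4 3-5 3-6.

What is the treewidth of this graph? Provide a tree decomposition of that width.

Treewidth 2.
Bags: B1 = {2, 3, 4}  B2 = {1, 2, 3}  B3 = {2, 3, 6}  B4 = {2, 3, 5}
Tree: B1–B2, B2–B3, B3–B4

Every bag has size at most 3, so the width is 3 − 1 = 2 and tw(G) ≤ 2. For the lower bound, G contains the cycle 4–2–1–3–4, so G is not a forest; only forests have treewidth ≤ 1, hence tw(G) ≥ 2. The upper and lower bounds meet at 2, so that is the treewidth.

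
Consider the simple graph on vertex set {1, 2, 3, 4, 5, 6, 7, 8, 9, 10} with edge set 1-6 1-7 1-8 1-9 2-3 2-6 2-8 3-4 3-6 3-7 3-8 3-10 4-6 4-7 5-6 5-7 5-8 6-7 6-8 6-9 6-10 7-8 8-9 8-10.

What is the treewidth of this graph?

A width-3 tree decomposition is:
Bags: B1 = {3, 6, 7, 8}  B2 = {3, 6, 8, 10}  B3 = {2, 3, 6, 8}  B4 = {5, 6, 7, 8}  B5 = {1, 6, 7, 8}  B6 = {3, 4, 6, 7}  B7 = {1, 6, 8, 9}
Tree: B1–B2, B2–B3, B1–B4, B4–B5, B1–B6, B5–B7
Every bag has size at most 4, so the width is 4 − 1 = 3 and tw(G) ≤ 3. Conversely, {1, 6, 8, 9} is a clique of size 4, and the vertices of any clique must share a bag in every tree decomposition; so some bag has ≥ 4 vertices and tw(G) ≥ 3. Therefore the treewidth is 3.

3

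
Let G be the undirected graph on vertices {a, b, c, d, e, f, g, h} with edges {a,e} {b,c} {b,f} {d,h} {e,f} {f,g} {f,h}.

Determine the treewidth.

A width-1 tree decomposition is:
Bags: B1 = {f, h}  B2 = {e, f}  B3 = {d, h}  B4 = {b, f}  B5 = {a, e}  B6 = {b, c}  B7 = {f, g}
Tree: B1–B2, B1–B3, B1–B4, B2–B5, B4–B6, B4–B7
The largest bag has 2 vertices, giving width 1; this decomposition certifies tw(G) ≤ 1. Any graph with an edge has treewidth ≥ 1, and G has the edge h–f. Combining the bounds, tw(G) = 1.

1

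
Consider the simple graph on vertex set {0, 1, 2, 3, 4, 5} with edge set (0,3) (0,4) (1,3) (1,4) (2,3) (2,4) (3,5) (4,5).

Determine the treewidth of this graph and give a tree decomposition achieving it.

Every bag has size at most 3, so the width is 3 − 1 = 2 and tw(G) ≤ 2. For the lower bound, G contains the cycle 5–3–1–4–5, so G is not a forest; only forests have treewidth ≤ 1, hence tw(G) ≥ 2. The upper and lower bounds meet at 2, so that is the treewidth.

Treewidth 2.
One such decomposition:
Bags: B1 = {3, 4, 5}  B2 = {1, 3, 4}  B3 = {0, 3, 4}  B4 = {2, 3, 4}
Tree: B1–B2, B2–B3, B3–B4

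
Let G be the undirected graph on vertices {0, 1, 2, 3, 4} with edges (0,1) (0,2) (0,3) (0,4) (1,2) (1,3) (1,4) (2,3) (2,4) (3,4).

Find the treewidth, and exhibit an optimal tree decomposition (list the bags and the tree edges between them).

Treewidth 4.
One such decomposition:
Bags: B1 = {0, 1, 2, 3, 4}
Tree: (single bag)

A single bag containing all 5 vertices is trivially a valid decomposition of width 4. For the lower bound, the 5 vertices {0, 1, 2, 3, 4} are pairwise adjacent, and any tree decomposition puts a clique entirely inside one bag — forcing width ≥ 4. The upper and lower bounds meet at 4, so that is the treewidth.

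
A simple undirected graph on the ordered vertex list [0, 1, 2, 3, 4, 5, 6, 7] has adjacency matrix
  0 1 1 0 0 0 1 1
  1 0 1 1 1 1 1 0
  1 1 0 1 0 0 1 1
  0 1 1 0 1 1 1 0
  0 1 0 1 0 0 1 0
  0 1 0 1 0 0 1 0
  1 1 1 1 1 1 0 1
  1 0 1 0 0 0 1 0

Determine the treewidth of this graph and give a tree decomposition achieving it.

Treewidth 3.
One such decomposition:
Bags: B1 = {0, 1, 2, 6}  B2 = {1, 2, 3, 6}  B3 = {1, 3, 5, 6}  B4 = {1, 3, 4, 6}  B5 = {0, 2, 6, 7}
Tree: B1–B2, B2–B3, B2–B4, B1–B5

Every bag has size at most 4, so the width is 4 − 1 = 3 and tw(G) ≤ 3. On the other hand G contains the 4-clique {0, 1, 2, 6}. A clique must lie in a single bag of any decomposition, so no decomposition can have width below 3. The upper and lower bounds meet at 3, so that is the treewidth.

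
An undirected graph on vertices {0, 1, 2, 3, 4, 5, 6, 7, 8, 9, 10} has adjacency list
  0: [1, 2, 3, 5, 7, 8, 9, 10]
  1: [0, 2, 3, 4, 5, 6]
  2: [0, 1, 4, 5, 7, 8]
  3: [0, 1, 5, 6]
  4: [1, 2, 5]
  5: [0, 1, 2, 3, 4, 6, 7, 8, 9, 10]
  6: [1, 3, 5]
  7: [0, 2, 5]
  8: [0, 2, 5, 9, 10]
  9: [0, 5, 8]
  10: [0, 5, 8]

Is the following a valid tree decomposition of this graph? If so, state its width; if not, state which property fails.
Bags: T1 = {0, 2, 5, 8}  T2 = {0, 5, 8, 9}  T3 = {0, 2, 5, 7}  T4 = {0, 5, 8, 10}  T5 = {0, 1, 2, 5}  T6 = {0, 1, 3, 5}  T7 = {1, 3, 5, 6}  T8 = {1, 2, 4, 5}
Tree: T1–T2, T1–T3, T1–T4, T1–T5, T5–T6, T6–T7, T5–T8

Yes; width 3.

Checking the three conditions: (i) the bags cover all of {0, 1, 2, 3, 4, 5, 6, 7, 8, 9, 10}; (ii) for each edge, some bag contains both endpoints; (iii) the bags containing any fixed vertex form a subtree. All hold, so the decomposition is valid with width 4 − 1 = 3.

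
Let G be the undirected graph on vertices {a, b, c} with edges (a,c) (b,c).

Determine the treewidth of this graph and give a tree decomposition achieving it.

Every bag has size at most 2, so the width is 2 − 1 = 1 and tw(G) ≤ 1. Any graph with an edge has treewidth ≥ 1, and G has the edge c–b. Therefore the treewidth is 1.

Treewidth 1.
One such decomposition:
Bags: B1 = {b, c}  B2 = {a, c}
Tree: B1–B2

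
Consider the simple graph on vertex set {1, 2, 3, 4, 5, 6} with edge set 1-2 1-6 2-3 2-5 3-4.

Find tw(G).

1

A width-1 tree decomposition is:
Bags: B1 = {1, 2}  B2 = {1, 6}  B3 = {2, 3}  B4 = {2, 5}  B5 = {3, 4}
Tree: B1–B2, B1–B3, B1–B4, B3–B5
Every bag has size at most 2, so the width is 2 − 1 = 1 and tw(G) ≤ 1. Since G has at least one edge (e.g. 2–1), it is not an edgeless graph, so tw(G) ≥ 1. Therefore the treewidth is 1.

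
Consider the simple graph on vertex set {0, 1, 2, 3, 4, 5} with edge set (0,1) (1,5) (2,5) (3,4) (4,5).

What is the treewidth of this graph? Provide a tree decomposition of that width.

Treewidth 1.
Bags: B1 = {1, 5}  B2 = {4, 5}  B3 = {3, 4}  B4 = {2, 5}  B5 = {0, 1}
Tree: B1–B2, B2–B3, B1–B4, B1–B5

Every bag has size at most 2, so the width is 2 − 1 = 1 and tw(G) ≤ 1. G has an edge, so its treewidth is at least 1. Hence tw(G) = 1 exactly.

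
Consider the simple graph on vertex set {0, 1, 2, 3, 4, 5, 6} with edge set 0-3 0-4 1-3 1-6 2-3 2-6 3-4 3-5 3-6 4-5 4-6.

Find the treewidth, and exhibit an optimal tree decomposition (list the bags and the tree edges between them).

The largest bag has 3 vertices, giving width 2; this decomposition certifies tw(G) ≤ 2. For the lower bound, the 3 vertices {1, 3, 6} are pairwise adjacent, and any tree decomposition puts a clique entirely inside one bag — forcing width ≥ 2. Combining the bounds, tw(G) = 2.

Treewidth 2.
One such decomposition:
Bags: B1 = {0, 3, 4}  B2 = {3, 4, 6}  B3 = {1, 3, 6}  B4 = {3, 4, 5}  B5 = {2, 3, 6}
Tree: B1–B2, B2–B3, B2–B4, B3–B5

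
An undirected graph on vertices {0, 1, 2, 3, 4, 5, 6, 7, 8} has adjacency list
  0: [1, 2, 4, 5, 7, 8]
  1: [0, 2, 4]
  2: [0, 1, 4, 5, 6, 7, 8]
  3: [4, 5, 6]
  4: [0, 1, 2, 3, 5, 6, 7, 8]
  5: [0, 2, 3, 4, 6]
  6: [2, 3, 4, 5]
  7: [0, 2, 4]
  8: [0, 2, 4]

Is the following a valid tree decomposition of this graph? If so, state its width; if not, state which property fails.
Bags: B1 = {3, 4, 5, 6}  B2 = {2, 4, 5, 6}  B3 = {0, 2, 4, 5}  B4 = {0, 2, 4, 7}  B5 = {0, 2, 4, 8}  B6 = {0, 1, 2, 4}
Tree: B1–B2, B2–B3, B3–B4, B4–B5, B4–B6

Every vertex of G appears in some bag (union = {0, 1, 2, 3, 4, 5, 6, 7, 8}); every edge is covered by a bag; and for each vertex v the set of bags containing v is connected in the bag tree. The decomposition is therefore valid. The largest bag has 4 vertices, so the width is 3.

Yes; width 3.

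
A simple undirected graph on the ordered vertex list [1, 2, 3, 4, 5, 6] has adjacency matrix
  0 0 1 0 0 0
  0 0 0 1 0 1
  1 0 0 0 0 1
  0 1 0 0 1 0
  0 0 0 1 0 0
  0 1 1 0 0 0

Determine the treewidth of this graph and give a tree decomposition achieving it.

Every bag has size at most 2, so the width is 2 − 1 = 1 and tw(G) ≤ 1. Since G has at least one edge (e.g. 2–6), it is not an edgeless graph, so tw(G) ≥ 1. Therefore the treewidth is 1.

Treewidth 1.
One such decomposition:
Bags: B1 = {2, 6}  B2 = {2, 4}  B3 = {4, 5}  B4 = {3, 6}  B5 = {1, 3}
Tree: B1–B2, B2–B3, B1–B4, B4–B5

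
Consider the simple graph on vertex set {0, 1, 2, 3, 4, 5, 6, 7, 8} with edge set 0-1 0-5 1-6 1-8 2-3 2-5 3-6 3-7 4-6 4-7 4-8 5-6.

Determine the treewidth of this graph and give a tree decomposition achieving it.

Each bag holds 4 vertices, so the decomposition has width 3, which upper-bounds the treewidth. For the lower bound: the 4 vertex sets {4,7,8}, {1}, {6}, {0,2,3,5} are disjoint, each induces a connected subgraph, and every pair is joined by at least one edge of G. Contracting each set to a single vertex therefore yields K_{4} as a minor, and since treewidth is minor-monotone, tw(G) ≥ tw(K_{4}) = 3. Therefore the treewidth is 3.

Treewidth 3.
One such decomposition:
Bags: B1 = {1, 4, 7, 8}  B2 = {1, 4, 6, 7}  B3 = {1, 3, 6, 7}  B4 = {0, 1, 3, 6}  B5 = {0, 3, 5, 6}  B6 = {0, 2, 3, 5}
Tree: B1–B2, B2–B3, B3–B4, B4–B5, B5–B6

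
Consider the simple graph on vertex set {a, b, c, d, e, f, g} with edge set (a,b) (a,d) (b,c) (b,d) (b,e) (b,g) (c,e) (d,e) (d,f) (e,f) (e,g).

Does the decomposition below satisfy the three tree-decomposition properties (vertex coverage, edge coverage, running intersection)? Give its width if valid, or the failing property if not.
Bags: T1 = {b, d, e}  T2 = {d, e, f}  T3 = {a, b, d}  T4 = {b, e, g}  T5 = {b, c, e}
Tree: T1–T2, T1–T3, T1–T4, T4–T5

Vertex coverage: the bags together contain {a, b, c, d, e, f, g}, the full vertex set. Edge coverage: each edge of G has both endpoints in at least one bag. Running intersection: for every vertex, the bags containing it form a connected subtree. All three properties hold, so this is a valid tree decomposition of width max|bag| − 1 = 2, and hence tw(G) ≤ 2.

Yes; width 2.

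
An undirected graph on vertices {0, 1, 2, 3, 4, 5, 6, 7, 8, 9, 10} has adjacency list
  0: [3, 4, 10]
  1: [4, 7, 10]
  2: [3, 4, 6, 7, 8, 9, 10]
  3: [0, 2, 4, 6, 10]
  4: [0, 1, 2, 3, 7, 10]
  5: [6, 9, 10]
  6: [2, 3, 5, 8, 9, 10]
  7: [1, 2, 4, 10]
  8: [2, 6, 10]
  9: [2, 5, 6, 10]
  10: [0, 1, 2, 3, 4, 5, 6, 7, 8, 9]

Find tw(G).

3

A width-3 tree decomposition is:
Bags: B1 = {2, 3, 6, 10}  B2 = {2, 6, 8, 10}  B3 = {2, 3, 4, 10}  B4 = {0, 3, 4, 10}  B5 = {2, 4, 7, 10}  B6 = {2, 6, 9, 10}  B7 = {5, 6, 9, 10}  B8 = {1, 4, 7, 10}
Tree: B1–B2, B1–B3, B3–B4, B3–B5, B1–B6, B6–B7, B5–B8
The largest bag has 4 vertices, giving width 3; this decomposition certifies tw(G) ≤ 3. Conversely, {0, 3, 4, 10} is a clique of size 4, and the vertices of any clique must share a bag in every tree decomposition; so some bag has ≥ 4 vertices and tw(G) ≥ 3. The upper and lower bounds meet at 3, so that is the treewidth.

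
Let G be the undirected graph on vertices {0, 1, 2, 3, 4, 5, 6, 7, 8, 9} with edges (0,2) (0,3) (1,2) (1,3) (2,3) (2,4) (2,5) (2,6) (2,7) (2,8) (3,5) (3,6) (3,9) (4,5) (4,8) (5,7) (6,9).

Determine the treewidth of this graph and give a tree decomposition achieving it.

The largest bag has 3 vertices, giving width 2; this decomposition certifies tw(G) ≤ 2. For the lower bound, the 3 vertices {3, 6, 9} are pairwise adjacent, and any tree decomposition puts a clique entirely inside one bag — forcing width ≥ 2. Combining the bounds, tw(G) = 2.

Treewidth 2.
Bags: B1 = {1, 2, 3}  B2 = {2, 3, 5}  B3 = {2, 4, 5}  B4 = {2, 3, 6}  B5 = {0, 2, 3}  B6 = {2, 5, 7}  B7 = {2, 4, 8}  B8 = {3, 6, 9}
Tree: B1–B2, B2–B3, B1–B4, B4–B5, B2–B6, B3–B7, B4–B8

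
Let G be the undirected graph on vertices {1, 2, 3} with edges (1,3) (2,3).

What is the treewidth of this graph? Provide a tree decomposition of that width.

Treewidth 1.
One such decomposition:
Bags: B1 = {1, 3}  B2 = {2, 3}
Tree: B1–B2

Each bag holds 2 vertices, so the decomposition has width 1, which upper-bounds the treewidth. G has an edge, so its treewidth is at least 1. Hence tw(G) = 1 exactly.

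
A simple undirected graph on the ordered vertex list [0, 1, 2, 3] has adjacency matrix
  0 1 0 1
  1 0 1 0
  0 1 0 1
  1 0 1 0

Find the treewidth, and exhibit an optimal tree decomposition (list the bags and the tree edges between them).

Every bag has size at most 3, so the width is 3 − 1 = 2 and tw(G) ≤ 2. The edges 2–3–0–1–2 form a cycle, so G is not a tree and its treewidth is at least 2. Combining the bounds, tw(G) = 2.

Treewidth 2.
One such decomposition:
Bags: B1 = {0, 2, 3}  B2 = {0, 1, 2}
Tree: B1–B2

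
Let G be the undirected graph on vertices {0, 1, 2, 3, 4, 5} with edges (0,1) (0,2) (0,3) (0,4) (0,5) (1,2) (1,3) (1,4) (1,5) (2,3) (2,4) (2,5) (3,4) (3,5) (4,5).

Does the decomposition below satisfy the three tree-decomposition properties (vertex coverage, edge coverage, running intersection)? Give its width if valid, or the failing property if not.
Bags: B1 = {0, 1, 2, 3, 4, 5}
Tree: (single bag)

Yes; width 5.

Vertex coverage: the bags together contain {0, 1, 2, 3, 4, 5}, the full vertex set. Edge coverage: each edge of G has both endpoints in at least one bag. Running intersection: for every vertex, the bags containing it form a connected subtree. All three properties hold, so this is a valid tree decomposition of width max|bag| − 1 = 5, and hence tw(G) ≤ 5.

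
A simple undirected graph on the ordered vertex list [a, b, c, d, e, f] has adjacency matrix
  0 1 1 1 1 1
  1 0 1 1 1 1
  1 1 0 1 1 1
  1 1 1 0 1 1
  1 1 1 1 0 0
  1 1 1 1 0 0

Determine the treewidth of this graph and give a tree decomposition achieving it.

The largest bag has 5 vertices, giving width 4; this decomposition certifies tw(G) ≤ 4. On the other hand G contains the 5-clique {a, b, c, d, e}. A clique must lie in a single bag of any decomposition, so no decomposition can have width below 4. Therefore the treewidth is 4.

Treewidth 4.
One such decomposition:
Bags: B1 = {a, b, c, d, f}  B2 = {a, b, c, d, e}
Tree: B1–B2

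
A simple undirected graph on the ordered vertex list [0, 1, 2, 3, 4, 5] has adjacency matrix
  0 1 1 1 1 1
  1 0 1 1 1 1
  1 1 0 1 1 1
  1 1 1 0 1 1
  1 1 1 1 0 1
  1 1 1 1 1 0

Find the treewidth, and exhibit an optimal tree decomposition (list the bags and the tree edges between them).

Treewidth 5.
One such decomposition:
Bags: B1 = {0, 1, 2, 3, 4, 5}
Tree: (single bag)

A single bag containing all 6 vertices is trivially a valid decomposition of width 5. Conversely, {0, 1, 2, 3, 4, 5} is a clique of size 6, and the vertices of any clique must share a bag in every tree decomposition; so some bag has ≥ 6 vertices and tw(G) ≥ 5. Hence tw(G) = 5 exactly.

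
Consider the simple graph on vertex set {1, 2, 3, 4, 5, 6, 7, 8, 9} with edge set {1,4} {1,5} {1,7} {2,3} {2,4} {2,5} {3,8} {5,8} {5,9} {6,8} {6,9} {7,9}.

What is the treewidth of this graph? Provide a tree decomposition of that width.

Treewidth 3.
One optimal decomposition is:
Bags: B1 = {6, 7, 8, 9}  B2 = {5, 7, 8, 9}  B3 = {1, 5, 7, 8}  B4 = {1, 3, 5, 8}  B5 = {1, 2, 3, 5}  B6 = {1, 2, 3, 4}
Tree: B1–B2, B2–B3, B3–B4, B4–B5, B5–B6

Every bag has size at most 4, so the width is 4 − 1 = 3 and tw(G) ≤ 3. For the lower bound: the 4 vertex sets {6,7,9}, {8}, {5}, {1,2,3,4} are disjoint, each induces a connected subgraph, and every pair is joined by at least one edge of G. Contracting each set to a single vertex therefore yields K_{4} as a minor, and since treewidth is minor-monotone, tw(G) ≥ tw(K_{4}) = 3. Therefore the treewidth is 3.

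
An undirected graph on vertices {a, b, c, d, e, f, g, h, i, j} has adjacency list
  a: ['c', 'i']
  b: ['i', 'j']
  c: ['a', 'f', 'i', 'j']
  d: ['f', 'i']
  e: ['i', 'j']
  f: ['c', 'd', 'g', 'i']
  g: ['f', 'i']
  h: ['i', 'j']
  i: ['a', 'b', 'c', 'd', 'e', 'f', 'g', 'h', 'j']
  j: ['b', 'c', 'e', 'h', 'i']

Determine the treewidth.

A width-2 tree decomposition is:
Bags: B1 = {h, i, j}  B2 = {c, i, j}  B3 = {c, f, i}  B4 = {e, i, j}  B5 = {d, f, i}  B6 = {b, i, j}  B7 = {a, c, i}  B8 = {f, g, i}
Tree: B1–B2, B2–B3, B1–B4, B3–B5, B2–B6, B3–B7, B5–B8
The largest bag has 3 vertices, giving width 2; this decomposition certifies tw(G) ≤ 2. Conversely, {d, f, i} is a clique of size 3, and the vertices of any clique must share a bag in every tree decomposition; so some bag has ≥ 3 vertices and tw(G) ≥ 2. The upper and lower bounds meet at 2, so that is the treewidth.

2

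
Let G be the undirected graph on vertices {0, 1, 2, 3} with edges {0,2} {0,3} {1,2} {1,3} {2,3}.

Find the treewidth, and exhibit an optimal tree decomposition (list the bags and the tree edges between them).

Each bag holds 3 vertices, so the decomposition has width 2, which upper-bounds the treewidth. On the other hand G contains the 3-clique {0, 2, 3}. A clique must lie in a single bag of any decomposition, so no decomposition can have width below 2. Combining the bounds, tw(G) = 2.

Treewidth 2.
One such decomposition:
Bags: B1 = {1, 2, 3}  B2 = {0, 2, 3}
Tree: B1–B2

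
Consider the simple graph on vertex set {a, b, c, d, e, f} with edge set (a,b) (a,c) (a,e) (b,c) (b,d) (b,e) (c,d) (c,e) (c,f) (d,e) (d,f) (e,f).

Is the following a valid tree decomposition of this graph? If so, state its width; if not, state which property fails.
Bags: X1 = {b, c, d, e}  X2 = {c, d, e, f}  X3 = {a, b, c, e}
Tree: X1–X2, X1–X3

Vertex coverage: the bags together contain {a, b, c, d, e, f}, the full vertex set. Edge coverage: each edge of G has both endpoints in at least one bag. Running intersection: for every vertex, the bags containing it form a connected subtree. All three properties hold, so this is a valid tree decomposition of width max|bag| − 1 = 3, and hence tw(G) ≤ 3.

Yes; width 3.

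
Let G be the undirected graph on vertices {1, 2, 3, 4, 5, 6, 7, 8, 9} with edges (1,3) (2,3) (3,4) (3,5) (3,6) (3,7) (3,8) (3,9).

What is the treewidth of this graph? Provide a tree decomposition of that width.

Treewidth 1.
One such decomposition:
Bags: B1 = {3, 9}  B2 = {1, 3}  B3 = {3, 8}  B4 = {2, 3}  B5 = {3, 4}  B6 = {3, 6}  B7 = {3, 5}  B8 = {3, 7}
Tree: B1–B2, B2–B3, B3–B4, B1–B5, B2–B6, B4–B7, B2–B8

The largest bag has 2 vertices, giving width 1; this decomposition certifies tw(G) ≤ 1. Since G has at least one edge (e.g. 3–9), it is not an edgeless graph, so tw(G) ≥ 1. The upper and lower bounds meet at 1, so that is the treewidth.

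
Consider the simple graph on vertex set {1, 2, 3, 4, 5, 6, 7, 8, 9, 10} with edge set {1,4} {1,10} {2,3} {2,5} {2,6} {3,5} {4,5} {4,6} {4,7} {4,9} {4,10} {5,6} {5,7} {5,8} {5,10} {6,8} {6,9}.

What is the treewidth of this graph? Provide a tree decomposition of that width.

Treewidth 2.
Bags: B1 = {4, 5, 6}  B2 = {4, 5, 10}  B3 = {5, 6, 8}  B4 = {4, 5, 7}  B5 = {2, 5, 6}  B6 = {2, 3, 5}  B7 = {1, 4, 10}  B8 = {4, 6, 9}
Tree: B1–B2, B1–B3, B2–B4, B1–B5, B5–B6, B2–B7, B1–B8

The largest bag has 3 vertices, giving width 2; this decomposition certifies tw(G) ≤ 2. On the other hand G contains the 3-clique {1, 4, 10}. A clique must lie in a single bag of any decomposition, so no decomposition can have width below 2. Therefore the treewidth is 2.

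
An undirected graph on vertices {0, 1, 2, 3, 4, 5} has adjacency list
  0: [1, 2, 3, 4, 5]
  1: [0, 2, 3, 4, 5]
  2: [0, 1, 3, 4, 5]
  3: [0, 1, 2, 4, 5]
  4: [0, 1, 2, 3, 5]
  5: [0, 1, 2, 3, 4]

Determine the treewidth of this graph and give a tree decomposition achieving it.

Treewidth 5.
Bags: B1 = {0, 1, 2, 3, 4, 5}
Tree: (single bag)

With just one bag of size 6, the width is 6 − 1 = 5, so tw(G) ≤ 5. On the other hand G contains the 6-clique {0, 1, 2, 3, 4, 5}. A clique must lie in a single bag of any decomposition, so no decomposition can have width below 5. Combining the bounds, tw(G) = 5.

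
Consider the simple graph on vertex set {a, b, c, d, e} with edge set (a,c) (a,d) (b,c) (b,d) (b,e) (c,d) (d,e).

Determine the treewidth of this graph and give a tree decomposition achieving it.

Treewidth 2.
One optimal decomposition is:
Bags: B1 = {b, c, d}  B2 = {b, d, e}  B3 = {a, c, d}
Tree: B1–B2, B1–B3

The largest bag has 3 vertices, giving width 2; this decomposition certifies tw(G) ≤ 2. Conversely, {b, d, e} is a clique of size 3, and the vertices of any clique must share a bag in every tree decomposition; so some bag has ≥ 3 vertices and tw(G) ≥ 2. Therefore the treewidth is 2.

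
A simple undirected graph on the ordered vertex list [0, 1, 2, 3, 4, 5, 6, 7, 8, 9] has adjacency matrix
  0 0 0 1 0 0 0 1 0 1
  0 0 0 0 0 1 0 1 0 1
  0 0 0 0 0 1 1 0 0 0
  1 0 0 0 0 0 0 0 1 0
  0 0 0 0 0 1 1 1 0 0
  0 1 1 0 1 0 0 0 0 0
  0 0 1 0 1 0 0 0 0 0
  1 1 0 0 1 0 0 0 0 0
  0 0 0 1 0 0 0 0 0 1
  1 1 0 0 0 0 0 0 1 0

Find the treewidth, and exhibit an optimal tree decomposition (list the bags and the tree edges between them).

Each bag holds 3 vertices, so the decomposition has width 2, which upper-bounds the treewidth. For the lower bound, G contains the cycle 2–6–4–5–2, so G is not a forest; only forests have treewidth ≤ 1, hence tw(G) ≥ 2. The upper and lower bounds meet at 2, so that is the treewidth.

Treewidth 2.
One optimal decomposition is:
Bags: B1 = {2, 5, 6}  B2 = {4, 5, 6}  B3 = {1, 4, 5}  B4 = {1, 4, 7}  B5 = {1, 7, 9}  B6 = {0, 7, 9}  B7 = {0, 8, 9}  B8 = {0, 3, 8}
Tree: B1–B2, B2–B3, B3–B4, B4–B5, B5–B6, B6–B7, B7–B8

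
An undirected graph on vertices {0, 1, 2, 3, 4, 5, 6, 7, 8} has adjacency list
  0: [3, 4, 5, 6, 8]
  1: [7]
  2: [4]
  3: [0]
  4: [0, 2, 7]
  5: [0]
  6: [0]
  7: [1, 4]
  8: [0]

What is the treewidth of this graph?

1

A width-1 tree decomposition is:
Bags: B1 = {0, 3}  B2 = {0, 4}  B3 = {0, 6}  B4 = {0, 8}  B5 = {2, 4}  B6 = {4, 7}  B7 = {1, 7}  B8 = {0, 5}
Tree: B1–B2, B2–B3, B1–B4, B2–B5, B2–B6, B6–B7, B3–B8
Every bag has size at most 2, so the width is 2 − 1 = 1 and tw(G) ≤ 1. G has an edge, so its treewidth is at least 1. Combining the bounds, tw(G) = 1.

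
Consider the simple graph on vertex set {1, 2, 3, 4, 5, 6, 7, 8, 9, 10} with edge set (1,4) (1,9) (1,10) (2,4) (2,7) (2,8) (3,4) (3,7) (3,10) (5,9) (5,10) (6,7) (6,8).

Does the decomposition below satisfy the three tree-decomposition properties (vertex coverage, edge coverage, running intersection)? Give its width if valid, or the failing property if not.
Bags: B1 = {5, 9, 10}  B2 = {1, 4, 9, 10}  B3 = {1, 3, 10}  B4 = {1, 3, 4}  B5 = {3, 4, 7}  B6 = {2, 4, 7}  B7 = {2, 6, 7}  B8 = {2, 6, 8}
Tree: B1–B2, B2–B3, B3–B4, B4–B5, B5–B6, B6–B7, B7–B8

No — bags containing vertex 4 are not connected in the tree.

A tree decomposition must satisfy three properties: every vertex lies in some bag; for every edge, both endpoints lie together in some bag; and for every vertex, the bags containing it form a connected subtree. Here bags containing vertex 4 are not connected in the tree, so the decomposition is invalid.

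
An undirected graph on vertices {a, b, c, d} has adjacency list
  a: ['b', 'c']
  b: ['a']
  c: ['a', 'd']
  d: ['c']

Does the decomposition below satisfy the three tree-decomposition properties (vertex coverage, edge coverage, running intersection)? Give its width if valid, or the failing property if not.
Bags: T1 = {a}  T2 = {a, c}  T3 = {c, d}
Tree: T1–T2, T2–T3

A tree decomposition must satisfy three properties: every vertex lies in some bag; for every edge, both endpoints lie together in some bag; and for every vertex, the bags containing it form a connected subtree. Here vertex b appears in no bag, so the decomposition is invalid.

No — vertex b appears in no bag.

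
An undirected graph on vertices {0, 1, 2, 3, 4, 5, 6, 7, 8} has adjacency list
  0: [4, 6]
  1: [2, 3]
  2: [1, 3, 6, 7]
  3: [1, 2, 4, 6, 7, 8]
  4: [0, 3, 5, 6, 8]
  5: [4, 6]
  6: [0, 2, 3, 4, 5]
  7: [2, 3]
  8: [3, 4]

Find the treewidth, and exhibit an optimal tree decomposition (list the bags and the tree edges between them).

Each bag holds 3 vertices, so the decomposition has width 2, which upper-bounds the treewidth. Conversely, {0, 4, 6} is a clique of size 3, and the vertices of any clique must share a bag in every tree decomposition; so some bag has ≥ 3 vertices and tw(G) ≥ 2. Hence tw(G) = 2 exactly.

Treewidth 2.
One optimal decomposition is:
Bags: B1 = {3, 4, 6}  B2 = {4, 5, 6}  B3 = {2, 3, 6}  B4 = {3, 4, 8}  B5 = {2, 3, 7}  B6 = {1, 2, 3}  B7 = {0, 4, 6}
Tree: B1–B2, B1–B3, B1–B4, B3–B5, B5–B6, B2–B7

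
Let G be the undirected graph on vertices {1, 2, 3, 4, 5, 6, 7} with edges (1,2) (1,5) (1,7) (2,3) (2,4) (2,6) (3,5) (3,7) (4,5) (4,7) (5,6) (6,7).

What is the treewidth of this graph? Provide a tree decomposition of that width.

Each bag holds 4 vertices, so the decomposition has width 3, which upper-bounds the treewidth. For the lower bound: the 4 vertex sets {4,7}, {2,3}, {5}, {6} are disjoint, each induces a connected subgraph, and every pair is joined by at least one edge of G. Contracting each set to a single vertex therefore yields K_{4} as a minor, and since treewidth is minor-monotone, tw(G) ≥ tw(K_{4}) = 3. The upper and lower bounds meet at 3, so that is the treewidth.

Treewidth 3.
One optimal decomposition is:
Bags: B1 = {2, 4, 5, 7}  B2 = {2, 3, 5, 7}  B3 = {2, 5, 6, 7}  B4 = {1, 2, 5, 7}
Tree: B1–B2, B2–B3, B3–B4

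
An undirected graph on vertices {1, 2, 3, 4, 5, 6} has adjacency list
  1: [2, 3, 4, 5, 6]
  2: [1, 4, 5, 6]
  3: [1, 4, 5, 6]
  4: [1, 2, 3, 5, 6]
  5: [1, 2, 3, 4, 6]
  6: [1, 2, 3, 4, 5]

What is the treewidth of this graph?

A width-4 tree decomposition is:
Bags: B1 = {1, 2, 4, 5, 6}  B2 = {1, 3, 4, 5, 6}
Tree: B1–B2
Every bag has size at most 5, so the width is 5 − 1 = 4 and tw(G) ≤ 4. For the lower bound, the 5 vertices {1, 2, 4, 5, 6} are pairwise adjacent, and any tree decomposition puts a clique entirely inside one bag — forcing width ≥ 4. The upper and lower bounds meet at 4, so that is the treewidth.

4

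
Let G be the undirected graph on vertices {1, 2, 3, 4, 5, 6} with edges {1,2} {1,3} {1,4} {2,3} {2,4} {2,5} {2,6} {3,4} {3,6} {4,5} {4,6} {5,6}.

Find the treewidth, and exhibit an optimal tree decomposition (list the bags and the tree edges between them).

Treewidth 3.
One optimal decomposition is:
Bags: B1 = {2, 3, 4, 6}  B2 = {2, 4, 5, 6}  B3 = {1, 2, 3, 4}
Tree: B1–B2, B1–B3

The largest bag has 4 vertices, giving width 3; this decomposition certifies tw(G) ≤ 3. Conversely, {1, 2, 3, 4} is a clique of size 4, and the vertices of any clique must share a bag in every tree decomposition; so some bag has ≥ 4 vertices and tw(G) ≥ 3. Hence tw(G) = 3 exactly.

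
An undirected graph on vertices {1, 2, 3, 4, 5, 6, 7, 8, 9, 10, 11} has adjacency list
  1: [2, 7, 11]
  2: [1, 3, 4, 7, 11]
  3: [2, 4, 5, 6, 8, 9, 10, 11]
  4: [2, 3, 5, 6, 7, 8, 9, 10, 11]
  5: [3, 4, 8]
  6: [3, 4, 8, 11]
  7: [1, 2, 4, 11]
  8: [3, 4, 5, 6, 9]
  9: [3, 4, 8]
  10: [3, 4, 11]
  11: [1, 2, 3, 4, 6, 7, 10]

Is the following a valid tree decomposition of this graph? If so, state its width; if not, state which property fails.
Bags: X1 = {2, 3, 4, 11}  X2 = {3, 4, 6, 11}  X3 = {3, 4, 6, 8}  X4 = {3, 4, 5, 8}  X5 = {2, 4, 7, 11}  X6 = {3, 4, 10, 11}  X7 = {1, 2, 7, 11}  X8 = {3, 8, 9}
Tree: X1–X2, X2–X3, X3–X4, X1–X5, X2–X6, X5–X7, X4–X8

No — edge (4,9) lies in no bag.

A tree decomposition must satisfy three properties: every vertex lies in some bag; for every edge, both endpoints lie together in some bag; and for every vertex, the bags containing it form a connected subtree. Here edge (4,9) lies in no bag, so the decomposition is invalid.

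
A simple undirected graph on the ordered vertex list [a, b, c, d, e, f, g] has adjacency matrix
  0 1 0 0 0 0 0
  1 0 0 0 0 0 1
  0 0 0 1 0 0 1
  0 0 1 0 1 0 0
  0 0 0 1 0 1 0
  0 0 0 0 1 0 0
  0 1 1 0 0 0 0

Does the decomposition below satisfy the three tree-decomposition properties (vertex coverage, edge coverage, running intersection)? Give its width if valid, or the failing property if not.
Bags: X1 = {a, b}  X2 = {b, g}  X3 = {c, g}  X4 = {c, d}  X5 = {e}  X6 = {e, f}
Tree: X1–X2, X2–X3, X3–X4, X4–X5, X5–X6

A tree decomposition must satisfy three properties: every vertex lies in some bag; for every edge, both endpoints lie together in some bag; and for every vertex, the bags containing it form a connected subtree. Here edge (d,e) lies in no bag, so the decomposition is invalid.

No — edge (d,e) lies in no bag.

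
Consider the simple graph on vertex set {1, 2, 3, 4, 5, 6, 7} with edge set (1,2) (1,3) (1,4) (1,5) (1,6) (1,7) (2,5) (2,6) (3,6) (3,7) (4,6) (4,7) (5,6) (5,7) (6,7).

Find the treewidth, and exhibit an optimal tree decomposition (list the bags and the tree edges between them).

Treewidth 3.
One optimal decomposition is:
Bags: B1 = {1, 5, 6, 7}  B2 = {1, 3, 6, 7}  B3 = {1, 4, 6, 7}  B4 = {1, 2, 5, 6}
Tree: B1–B2, B1–B3, B1–B4

Each bag holds 4 vertices, so the decomposition has width 3, which upper-bounds the treewidth. For the lower bound, the 4 vertices {1, 2, 5, 6} are pairwise adjacent, and any tree decomposition puts a clique entirely inside one bag — forcing width ≥ 3. The upper and lower bounds meet at 3, so that is the treewidth.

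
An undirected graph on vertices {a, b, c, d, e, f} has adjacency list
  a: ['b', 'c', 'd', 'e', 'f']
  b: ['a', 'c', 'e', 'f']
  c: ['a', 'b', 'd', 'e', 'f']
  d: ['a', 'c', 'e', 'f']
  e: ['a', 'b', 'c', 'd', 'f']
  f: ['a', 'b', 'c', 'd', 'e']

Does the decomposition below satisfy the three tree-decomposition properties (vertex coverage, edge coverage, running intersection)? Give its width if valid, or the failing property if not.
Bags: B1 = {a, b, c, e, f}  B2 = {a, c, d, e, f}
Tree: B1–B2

Yes; width 4.

Vertex coverage: the bags together contain {a, b, c, d, e, f}, the full vertex set. Edge coverage: each edge of G has both endpoints in at least one bag. Running intersection: for every vertex, the bags containing it form a connected subtree. All three properties hold, so this is a valid tree decomposition of width max|bag| − 1 = 4, and hence tw(G) ≤ 4.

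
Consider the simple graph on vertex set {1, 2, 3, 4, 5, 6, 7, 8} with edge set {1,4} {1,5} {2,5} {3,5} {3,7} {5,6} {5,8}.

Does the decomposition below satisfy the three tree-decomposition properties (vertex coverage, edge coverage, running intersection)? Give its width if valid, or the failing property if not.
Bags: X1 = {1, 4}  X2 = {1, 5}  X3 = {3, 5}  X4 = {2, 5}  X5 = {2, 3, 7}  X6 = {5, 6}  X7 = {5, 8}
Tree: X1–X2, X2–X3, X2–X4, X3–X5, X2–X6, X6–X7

A tree decomposition must satisfy three properties: every vertex lies in some bag; for every edge, both endpoints lie together in some bag; and for every vertex, the bags containing it form a connected subtree. Here bags containing vertex 2 are not connected in the tree, so the decomposition is invalid.

No — bags containing vertex 2 are not connected in the tree.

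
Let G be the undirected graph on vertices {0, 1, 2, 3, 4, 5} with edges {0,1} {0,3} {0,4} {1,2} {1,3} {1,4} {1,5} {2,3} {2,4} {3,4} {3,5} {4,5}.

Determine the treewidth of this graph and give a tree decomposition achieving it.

The largest bag has 4 vertices, giving width 3; this decomposition certifies tw(G) ≤ 3. Conversely, {0, 1, 3, 4} is a clique of size 4, and the vertices of any clique must share a bag in every tree decomposition; so some bag has ≥ 4 vertices and tw(G) ≥ 3. Therefore the treewidth is 3.

Treewidth 3.
Bags: B1 = {1, 2, 3, 4}  B2 = {1, 3, 4, 5}  B3 = {0, 1, 3, 4}
Tree: B1–B2, B2–B3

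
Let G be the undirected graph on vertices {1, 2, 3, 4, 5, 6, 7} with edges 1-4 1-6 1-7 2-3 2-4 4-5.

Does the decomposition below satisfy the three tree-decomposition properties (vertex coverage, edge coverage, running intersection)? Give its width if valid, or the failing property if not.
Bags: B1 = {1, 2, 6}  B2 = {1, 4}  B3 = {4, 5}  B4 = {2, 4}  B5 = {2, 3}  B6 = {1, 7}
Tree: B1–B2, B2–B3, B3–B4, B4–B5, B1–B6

A tree decomposition must satisfy three properties: every vertex lies in some bag; for every edge, both endpoints lie together in some bag; and for every vertex, the bags containing it form a connected subtree. Here bags containing vertex 2 are not connected in the tree, so the decomposition is invalid.

No — bags containing vertex 2 are not connected in the tree.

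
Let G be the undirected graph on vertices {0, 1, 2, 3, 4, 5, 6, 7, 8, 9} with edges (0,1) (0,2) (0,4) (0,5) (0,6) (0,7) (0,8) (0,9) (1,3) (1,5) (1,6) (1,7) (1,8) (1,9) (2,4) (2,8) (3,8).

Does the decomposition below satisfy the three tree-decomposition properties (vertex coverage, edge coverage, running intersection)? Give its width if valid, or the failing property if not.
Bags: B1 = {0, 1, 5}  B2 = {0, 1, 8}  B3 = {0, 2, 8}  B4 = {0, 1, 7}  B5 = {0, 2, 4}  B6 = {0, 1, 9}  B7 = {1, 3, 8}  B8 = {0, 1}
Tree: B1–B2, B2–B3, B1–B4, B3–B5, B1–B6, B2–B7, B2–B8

A tree decomposition must satisfy three properties: every vertex lies in some bag; for every edge, both endpoints lie together in some bag; and for every vertex, the bags containing it form a connected subtree. Here vertex 6 appears in no bag, so the decomposition is invalid.

No — vertex 6 appears in no bag.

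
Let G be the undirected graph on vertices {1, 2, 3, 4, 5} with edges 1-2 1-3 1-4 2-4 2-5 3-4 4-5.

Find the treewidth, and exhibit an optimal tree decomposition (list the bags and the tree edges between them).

Treewidth 2.
One such decomposition:
Bags: B1 = {1, 2, 4}  B2 = {2, 4, 5}  B3 = {1, 3, 4}
Tree: B1–B2, B1–B3

The largest bag has 3 vertices, giving width 2; this decomposition certifies tw(G) ≤ 2. On the other hand G contains the 3-clique {1, 2, 4}. A clique must lie in a single bag of any decomposition, so no decomposition can have width below 2. Hence tw(G) = 2 exactly.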